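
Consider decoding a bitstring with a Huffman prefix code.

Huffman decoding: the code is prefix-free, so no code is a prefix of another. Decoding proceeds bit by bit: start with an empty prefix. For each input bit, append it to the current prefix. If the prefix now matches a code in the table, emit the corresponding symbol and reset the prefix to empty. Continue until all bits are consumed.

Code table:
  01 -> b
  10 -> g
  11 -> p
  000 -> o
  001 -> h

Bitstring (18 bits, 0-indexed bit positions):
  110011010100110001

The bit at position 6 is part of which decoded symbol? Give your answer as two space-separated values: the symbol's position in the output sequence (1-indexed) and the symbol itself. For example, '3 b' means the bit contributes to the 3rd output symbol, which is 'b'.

Answer: 3 g

Derivation:
Bit 0: prefix='1' (no match yet)
Bit 1: prefix='11' -> emit 'p', reset
Bit 2: prefix='0' (no match yet)
Bit 3: prefix='00' (no match yet)
Bit 4: prefix='001' -> emit 'h', reset
Bit 5: prefix='1' (no match yet)
Bit 6: prefix='10' -> emit 'g', reset
Bit 7: prefix='1' (no match yet)
Bit 8: prefix='10' -> emit 'g', reset
Bit 9: prefix='1' (no match yet)
Bit 10: prefix='10' -> emit 'g', reset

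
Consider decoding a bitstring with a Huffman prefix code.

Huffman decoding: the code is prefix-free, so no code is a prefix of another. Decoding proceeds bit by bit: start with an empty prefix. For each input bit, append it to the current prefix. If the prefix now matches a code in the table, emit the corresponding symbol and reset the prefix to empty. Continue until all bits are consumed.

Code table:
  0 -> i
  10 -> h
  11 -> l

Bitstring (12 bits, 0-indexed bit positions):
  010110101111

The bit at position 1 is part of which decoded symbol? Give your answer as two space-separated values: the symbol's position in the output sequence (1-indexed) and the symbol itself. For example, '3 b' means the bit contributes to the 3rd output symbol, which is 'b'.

Answer: 2 h

Derivation:
Bit 0: prefix='0' -> emit 'i', reset
Bit 1: prefix='1' (no match yet)
Bit 2: prefix='10' -> emit 'h', reset
Bit 3: prefix='1' (no match yet)
Bit 4: prefix='11' -> emit 'l', reset
Bit 5: prefix='0' -> emit 'i', reset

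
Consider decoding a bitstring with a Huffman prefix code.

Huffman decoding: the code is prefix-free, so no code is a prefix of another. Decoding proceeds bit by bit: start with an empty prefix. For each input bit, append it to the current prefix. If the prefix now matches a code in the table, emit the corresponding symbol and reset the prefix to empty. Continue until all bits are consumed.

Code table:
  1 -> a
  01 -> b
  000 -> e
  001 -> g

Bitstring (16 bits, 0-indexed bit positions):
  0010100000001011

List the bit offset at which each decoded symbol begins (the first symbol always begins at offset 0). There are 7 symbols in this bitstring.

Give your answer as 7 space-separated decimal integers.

Answer: 0 3 5 8 11 13 15

Derivation:
Bit 0: prefix='0' (no match yet)
Bit 1: prefix='00' (no match yet)
Bit 2: prefix='001' -> emit 'g', reset
Bit 3: prefix='0' (no match yet)
Bit 4: prefix='01' -> emit 'b', reset
Bit 5: prefix='0' (no match yet)
Bit 6: prefix='00' (no match yet)
Bit 7: prefix='000' -> emit 'e', reset
Bit 8: prefix='0' (no match yet)
Bit 9: prefix='00' (no match yet)
Bit 10: prefix='000' -> emit 'e', reset
Bit 11: prefix='0' (no match yet)
Bit 12: prefix='01' -> emit 'b', reset
Bit 13: prefix='0' (no match yet)
Bit 14: prefix='01' -> emit 'b', reset
Bit 15: prefix='1' -> emit 'a', reset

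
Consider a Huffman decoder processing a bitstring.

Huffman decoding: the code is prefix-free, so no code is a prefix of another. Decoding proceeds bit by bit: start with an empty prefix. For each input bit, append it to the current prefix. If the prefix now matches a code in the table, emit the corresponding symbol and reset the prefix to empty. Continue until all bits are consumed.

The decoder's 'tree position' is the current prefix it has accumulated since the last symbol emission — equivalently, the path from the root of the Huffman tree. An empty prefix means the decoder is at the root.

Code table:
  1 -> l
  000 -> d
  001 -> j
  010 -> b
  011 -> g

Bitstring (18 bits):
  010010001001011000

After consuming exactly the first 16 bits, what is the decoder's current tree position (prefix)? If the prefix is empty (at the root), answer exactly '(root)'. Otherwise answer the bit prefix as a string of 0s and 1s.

Answer: 0

Derivation:
Bit 0: prefix='0' (no match yet)
Bit 1: prefix='01' (no match yet)
Bit 2: prefix='010' -> emit 'b', reset
Bit 3: prefix='0' (no match yet)
Bit 4: prefix='01' (no match yet)
Bit 5: prefix='010' -> emit 'b', reset
Bit 6: prefix='0' (no match yet)
Bit 7: prefix='00' (no match yet)
Bit 8: prefix='001' -> emit 'j', reset
Bit 9: prefix='0' (no match yet)
Bit 10: prefix='00' (no match yet)
Bit 11: prefix='001' -> emit 'j', reset
Bit 12: prefix='0' (no match yet)
Bit 13: prefix='01' (no match yet)
Bit 14: prefix='011' -> emit 'g', reset
Bit 15: prefix='0' (no match yet)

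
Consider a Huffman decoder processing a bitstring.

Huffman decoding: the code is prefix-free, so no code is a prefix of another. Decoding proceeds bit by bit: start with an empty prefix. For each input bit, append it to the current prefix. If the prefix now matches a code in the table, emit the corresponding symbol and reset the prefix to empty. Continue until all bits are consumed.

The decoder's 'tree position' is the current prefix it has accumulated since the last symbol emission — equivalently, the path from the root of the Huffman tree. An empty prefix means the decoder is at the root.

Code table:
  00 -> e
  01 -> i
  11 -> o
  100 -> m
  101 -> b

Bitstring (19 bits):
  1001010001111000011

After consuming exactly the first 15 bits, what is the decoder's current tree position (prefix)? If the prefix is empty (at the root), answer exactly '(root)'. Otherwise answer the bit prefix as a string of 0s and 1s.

Bit 0: prefix='1' (no match yet)
Bit 1: prefix='10' (no match yet)
Bit 2: prefix='100' -> emit 'm', reset
Bit 3: prefix='1' (no match yet)
Bit 4: prefix='10' (no match yet)
Bit 5: prefix='101' -> emit 'b', reset
Bit 6: prefix='0' (no match yet)
Bit 7: prefix='00' -> emit 'e', reset
Bit 8: prefix='0' (no match yet)
Bit 9: prefix='01' -> emit 'i', reset
Bit 10: prefix='1' (no match yet)
Bit 11: prefix='11' -> emit 'o', reset
Bit 12: prefix='1' (no match yet)
Bit 13: prefix='10' (no match yet)
Bit 14: prefix='100' -> emit 'm', reset

Answer: (root)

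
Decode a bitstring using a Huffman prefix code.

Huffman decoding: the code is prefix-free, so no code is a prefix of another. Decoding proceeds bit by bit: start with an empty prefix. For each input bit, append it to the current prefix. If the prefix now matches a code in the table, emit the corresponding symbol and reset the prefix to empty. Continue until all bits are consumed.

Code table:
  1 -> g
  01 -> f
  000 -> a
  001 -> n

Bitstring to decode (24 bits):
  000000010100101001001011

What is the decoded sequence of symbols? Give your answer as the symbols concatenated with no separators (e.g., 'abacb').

Answer: aaffnfnnfg

Derivation:
Bit 0: prefix='0' (no match yet)
Bit 1: prefix='00' (no match yet)
Bit 2: prefix='000' -> emit 'a', reset
Bit 3: prefix='0' (no match yet)
Bit 4: prefix='00' (no match yet)
Bit 5: prefix='000' -> emit 'a', reset
Bit 6: prefix='0' (no match yet)
Bit 7: prefix='01' -> emit 'f', reset
Bit 8: prefix='0' (no match yet)
Bit 9: prefix='01' -> emit 'f', reset
Bit 10: prefix='0' (no match yet)
Bit 11: prefix='00' (no match yet)
Bit 12: prefix='001' -> emit 'n', reset
Bit 13: prefix='0' (no match yet)
Bit 14: prefix='01' -> emit 'f', reset
Bit 15: prefix='0' (no match yet)
Bit 16: prefix='00' (no match yet)
Bit 17: prefix='001' -> emit 'n', reset
Bit 18: prefix='0' (no match yet)
Bit 19: prefix='00' (no match yet)
Bit 20: prefix='001' -> emit 'n', reset
Bit 21: prefix='0' (no match yet)
Bit 22: prefix='01' -> emit 'f', reset
Bit 23: prefix='1' -> emit 'g', reset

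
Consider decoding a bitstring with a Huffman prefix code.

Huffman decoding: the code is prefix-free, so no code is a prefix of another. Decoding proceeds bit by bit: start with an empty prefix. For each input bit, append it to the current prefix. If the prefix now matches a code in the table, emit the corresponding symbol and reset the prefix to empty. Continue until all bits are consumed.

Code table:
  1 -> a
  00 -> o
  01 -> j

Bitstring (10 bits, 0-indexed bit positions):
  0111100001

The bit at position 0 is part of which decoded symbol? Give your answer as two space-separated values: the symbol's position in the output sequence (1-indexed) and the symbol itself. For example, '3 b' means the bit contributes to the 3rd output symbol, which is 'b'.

Bit 0: prefix='0' (no match yet)
Bit 1: prefix='01' -> emit 'j', reset
Bit 2: prefix='1' -> emit 'a', reset
Bit 3: prefix='1' -> emit 'a', reset
Bit 4: prefix='1' -> emit 'a', reset

Answer: 1 j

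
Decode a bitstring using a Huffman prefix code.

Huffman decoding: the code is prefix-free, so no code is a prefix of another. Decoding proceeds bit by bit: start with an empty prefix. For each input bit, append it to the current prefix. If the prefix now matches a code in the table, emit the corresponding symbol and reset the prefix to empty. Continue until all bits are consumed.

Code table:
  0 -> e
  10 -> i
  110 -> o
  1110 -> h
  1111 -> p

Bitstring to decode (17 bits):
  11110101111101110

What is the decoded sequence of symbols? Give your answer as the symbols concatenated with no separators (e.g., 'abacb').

Answer: peipih

Derivation:
Bit 0: prefix='1' (no match yet)
Bit 1: prefix='11' (no match yet)
Bit 2: prefix='111' (no match yet)
Bit 3: prefix='1111' -> emit 'p', reset
Bit 4: prefix='0' -> emit 'e', reset
Bit 5: prefix='1' (no match yet)
Bit 6: prefix='10' -> emit 'i', reset
Bit 7: prefix='1' (no match yet)
Bit 8: prefix='11' (no match yet)
Bit 9: prefix='111' (no match yet)
Bit 10: prefix='1111' -> emit 'p', reset
Bit 11: prefix='1' (no match yet)
Bit 12: prefix='10' -> emit 'i', reset
Bit 13: prefix='1' (no match yet)
Bit 14: prefix='11' (no match yet)
Bit 15: prefix='111' (no match yet)
Bit 16: prefix='1110' -> emit 'h', reset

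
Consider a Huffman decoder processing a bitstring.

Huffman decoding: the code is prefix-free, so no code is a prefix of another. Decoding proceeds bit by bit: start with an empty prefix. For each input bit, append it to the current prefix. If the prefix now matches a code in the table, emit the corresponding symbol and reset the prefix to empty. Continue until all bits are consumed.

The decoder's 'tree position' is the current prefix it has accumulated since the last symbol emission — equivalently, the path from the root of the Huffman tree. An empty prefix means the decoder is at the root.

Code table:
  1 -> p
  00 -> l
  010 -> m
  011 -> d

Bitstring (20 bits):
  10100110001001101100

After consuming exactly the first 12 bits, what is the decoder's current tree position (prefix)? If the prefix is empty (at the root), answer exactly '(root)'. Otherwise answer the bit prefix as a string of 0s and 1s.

Answer: (root)

Derivation:
Bit 0: prefix='1' -> emit 'p', reset
Bit 1: prefix='0' (no match yet)
Bit 2: prefix='01' (no match yet)
Bit 3: prefix='010' -> emit 'm', reset
Bit 4: prefix='0' (no match yet)
Bit 5: prefix='01' (no match yet)
Bit 6: prefix='011' -> emit 'd', reset
Bit 7: prefix='0' (no match yet)
Bit 8: prefix='00' -> emit 'l', reset
Bit 9: prefix='0' (no match yet)
Bit 10: prefix='01' (no match yet)
Bit 11: prefix='010' -> emit 'm', reset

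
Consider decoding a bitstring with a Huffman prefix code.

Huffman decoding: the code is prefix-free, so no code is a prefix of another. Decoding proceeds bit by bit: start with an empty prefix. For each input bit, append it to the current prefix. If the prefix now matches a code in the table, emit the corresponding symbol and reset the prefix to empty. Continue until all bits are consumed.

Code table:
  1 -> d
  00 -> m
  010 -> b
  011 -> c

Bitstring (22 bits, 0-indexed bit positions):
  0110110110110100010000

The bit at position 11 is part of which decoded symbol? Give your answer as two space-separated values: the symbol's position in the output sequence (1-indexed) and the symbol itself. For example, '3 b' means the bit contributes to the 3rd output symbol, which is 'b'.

Answer: 4 c

Derivation:
Bit 0: prefix='0' (no match yet)
Bit 1: prefix='01' (no match yet)
Bit 2: prefix='011' -> emit 'c', reset
Bit 3: prefix='0' (no match yet)
Bit 4: prefix='01' (no match yet)
Bit 5: prefix='011' -> emit 'c', reset
Bit 6: prefix='0' (no match yet)
Bit 7: prefix='01' (no match yet)
Bit 8: prefix='011' -> emit 'c', reset
Bit 9: prefix='0' (no match yet)
Bit 10: prefix='01' (no match yet)
Bit 11: prefix='011' -> emit 'c', reset
Bit 12: prefix='0' (no match yet)
Bit 13: prefix='01' (no match yet)
Bit 14: prefix='010' -> emit 'b', reset
Bit 15: prefix='0' (no match yet)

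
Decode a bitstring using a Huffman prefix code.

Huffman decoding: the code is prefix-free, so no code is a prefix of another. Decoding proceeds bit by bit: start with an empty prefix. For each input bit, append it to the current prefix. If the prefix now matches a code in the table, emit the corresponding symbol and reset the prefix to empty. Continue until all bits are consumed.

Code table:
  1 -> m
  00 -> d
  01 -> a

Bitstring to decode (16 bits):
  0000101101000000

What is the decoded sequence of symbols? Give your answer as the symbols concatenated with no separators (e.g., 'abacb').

Bit 0: prefix='0' (no match yet)
Bit 1: prefix='00' -> emit 'd', reset
Bit 2: prefix='0' (no match yet)
Bit 3: prefix='00' -> emit 'd', reset
Bit 4: prefix='1' -> emit 'm', reset
Bit 5: prefix='0' (no match yet)
Bit 6: prefix='01' -> emit 'a', reset
Bit 7: prefix='1' -> emit 'm', reset
Bit 8: prefix='0' (no match yet)
Bit 9: prefix='01' -> emit 'a', reset
Bit 10: prefix='0' (no match yet)
Bit 11: prefix='00' -> emit 'd', reset
Bit 12: prefix='0' (no match yet)
Bit 13: prefix='00' -> emit 'd', reset
Bit 14: prefix='0' (no match yet)
Bit 15: prefix='00' -> emit 'd', reset

Answer: ddmamaddd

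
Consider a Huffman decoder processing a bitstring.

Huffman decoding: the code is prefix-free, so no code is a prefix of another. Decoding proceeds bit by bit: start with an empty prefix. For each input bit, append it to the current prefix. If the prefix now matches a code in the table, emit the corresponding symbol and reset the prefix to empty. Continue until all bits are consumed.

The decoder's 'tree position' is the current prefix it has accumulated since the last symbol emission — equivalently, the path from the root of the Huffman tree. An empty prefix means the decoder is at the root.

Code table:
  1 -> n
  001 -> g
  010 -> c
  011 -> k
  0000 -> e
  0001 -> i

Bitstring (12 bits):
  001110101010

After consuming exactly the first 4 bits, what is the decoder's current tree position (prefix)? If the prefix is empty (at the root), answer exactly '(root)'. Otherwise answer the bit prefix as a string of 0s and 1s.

Bit 0: prefix='0' (no match yet)
Bit 1: prefix='00' (no match yet)
Bit 2: prefix='001' -> emit 'g', reset
Bit 3: prefix='1' -> emit 'n', reset

Answer: (root)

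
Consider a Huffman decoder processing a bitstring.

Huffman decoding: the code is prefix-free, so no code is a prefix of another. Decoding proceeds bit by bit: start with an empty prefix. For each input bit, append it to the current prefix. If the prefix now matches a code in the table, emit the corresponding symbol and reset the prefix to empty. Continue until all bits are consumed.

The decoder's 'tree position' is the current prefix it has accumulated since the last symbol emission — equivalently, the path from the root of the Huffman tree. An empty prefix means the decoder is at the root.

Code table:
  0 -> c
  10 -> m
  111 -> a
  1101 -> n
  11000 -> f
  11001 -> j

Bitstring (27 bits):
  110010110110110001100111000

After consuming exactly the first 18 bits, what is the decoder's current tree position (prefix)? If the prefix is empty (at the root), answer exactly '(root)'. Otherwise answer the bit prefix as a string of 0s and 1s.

Bit 0: prefix='1' (no match yet)
Bit 1: prefix='11' (no match yet)
Bit 2: prefix='110' (no match yet)
Bit 3: prefix='1100' (no match yet)
Bit 4: prefix='11001' -> emit 'j', reset
Bit 5: prefix='0' -> emit 'c', reset
Bit 6: prefix='1' (no match yet)
Bit 7: prefix='11' (no match yet)
Bit 8: prefix='110' (no match yet)
Bit 9: prefix='1101' -> emit 'n', reset
Bit 10: prefix='1' (no match yet)
Bit 11: prefix='10' -> emit 'm', reset
Bit 12: prefix='1' (no match yet)
Bit 13: prefix='11' (no match yet)
Bit 14: prefix='110' (no match yet)
Bit 15: prefix='1100' (no match yet)
Bit 16: prefix='11000' -> emit 'f', reset
Bit 17: prefix='1' (no match yet)

Answer: 1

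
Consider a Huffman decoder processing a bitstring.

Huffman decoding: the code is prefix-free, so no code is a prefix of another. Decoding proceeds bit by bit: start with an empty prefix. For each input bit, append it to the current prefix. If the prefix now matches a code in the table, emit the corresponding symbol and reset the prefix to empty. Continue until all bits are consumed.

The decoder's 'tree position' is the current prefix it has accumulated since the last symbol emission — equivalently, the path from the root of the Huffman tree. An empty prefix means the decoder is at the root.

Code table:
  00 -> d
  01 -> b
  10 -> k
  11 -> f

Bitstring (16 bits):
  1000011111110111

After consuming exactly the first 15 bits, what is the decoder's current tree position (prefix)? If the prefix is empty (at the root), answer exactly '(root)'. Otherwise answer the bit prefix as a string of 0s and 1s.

Answer: 1

Derivation:
Bit 0: prefix='1' (no match yet)
Bit 1: prefix='10' -> emit 'k', reset
Bit 2: prefix='0' (no match yet)
Bit 3: prefix='00' -> emit 'd', reset
Bit 4: prefix='0' (no match yet)
Bit 5: prefix='01' -> emit 'b', reset
Bit 6: prefix='1' (no match yet)
Bit 7: prefix='11' -> emit 'f', reset
Bit 8: prefix='1' (no match yet)
Bit 9: prefix='11' -> emit 'f', reset
Bit 10: prefix='1' (no match yet)
Bit 11: prefix='11' -> emit 'f', reset
Bit 12: prefix='0' (no match yet)
Bit 13: prefix='01' -> emit 'b', reset
Bit 14: prefix='1' (no match yet)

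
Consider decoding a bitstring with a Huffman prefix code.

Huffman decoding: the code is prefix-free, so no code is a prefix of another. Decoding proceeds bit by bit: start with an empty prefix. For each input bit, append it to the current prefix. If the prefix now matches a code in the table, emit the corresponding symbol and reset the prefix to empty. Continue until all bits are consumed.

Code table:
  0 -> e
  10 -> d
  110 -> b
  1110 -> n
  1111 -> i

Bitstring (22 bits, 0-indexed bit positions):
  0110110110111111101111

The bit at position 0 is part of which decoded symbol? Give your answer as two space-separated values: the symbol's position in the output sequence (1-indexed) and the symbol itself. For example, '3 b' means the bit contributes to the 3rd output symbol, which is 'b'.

Answer: 1 e

Derivation:
Bit 0: prefix='0' -> emit 'e', reset
Bit 1: prefix='1' (no match yet)
Bit 2: prefix='11' (no match yet)
Bit 3: prefix='110' -> emit 'b', reset
Bit 4: prefix='1' (no match yet)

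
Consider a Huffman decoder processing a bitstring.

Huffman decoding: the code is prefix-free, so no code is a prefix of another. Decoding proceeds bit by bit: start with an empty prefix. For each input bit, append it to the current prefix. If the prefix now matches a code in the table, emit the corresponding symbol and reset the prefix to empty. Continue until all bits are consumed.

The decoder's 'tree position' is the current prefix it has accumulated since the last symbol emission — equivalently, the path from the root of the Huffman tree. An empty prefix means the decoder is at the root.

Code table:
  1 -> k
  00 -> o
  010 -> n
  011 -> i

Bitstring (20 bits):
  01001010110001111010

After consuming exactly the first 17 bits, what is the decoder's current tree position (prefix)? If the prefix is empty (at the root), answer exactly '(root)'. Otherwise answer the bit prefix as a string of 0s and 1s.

Answer: (root)

Derivation:
Bit 0: prefix='0' (no match yet)
Bit 1: prefix='01' (no match yet)
Bit 2: prefix='010' -> emit 'n', reset
Bit 3: prefix='0' (no match yet)
Bit 4: prefix='01' (no match yet)
Bit 5: prefix='010' -> emit 'n', reset
Bit 6: prefix='1' -> emit 'k', reset
Bit 7: prefix='0' (no match yet)
Bit 8: prefix='01' (no match yet)
Bit 9: prefix='011' -> emit 'i', reset
Bit 10: prefix='0' (no match yet)
Bit 11: prefix='00' -> emit 'o', reset
Bit 12: prefix='0' (no match yet)
Bit 13: prefix='01' (no match yet)
Bit 14: prefix='011' -> emit 'i', reset
Bit 15: prefix='1' -> emit 'k', reset
Bit 16: prefix='1' -> emit 'k', reset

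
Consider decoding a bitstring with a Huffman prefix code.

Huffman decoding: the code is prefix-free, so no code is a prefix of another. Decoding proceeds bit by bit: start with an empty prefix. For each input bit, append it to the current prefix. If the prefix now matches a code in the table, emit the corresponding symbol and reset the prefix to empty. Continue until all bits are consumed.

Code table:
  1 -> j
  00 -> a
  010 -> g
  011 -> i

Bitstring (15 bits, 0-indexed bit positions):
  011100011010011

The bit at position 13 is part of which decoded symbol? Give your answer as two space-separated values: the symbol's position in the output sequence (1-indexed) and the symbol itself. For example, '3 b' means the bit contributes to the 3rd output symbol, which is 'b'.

Answer: 6 i

Derivation:
Bit 0: prefix='0' (no match yet)
Bit 1: prefix='01' (no match yet)
Bit 2: prefix='011' -> emit 'i', reset
Bit 3: prefix='1' -> emit 'j', reset
Bit 4: prefix='0' (no match yet)
Bit 5: prefix='00' -> emit 'a', reset
Bit 6: prefix='0' (no match yet)
Bit 7: prefix='01' (no match yet)
Bit 8: prefix='011' -> emit 'i', reset
Bit 9: prefix='0' (no match yet)
Bit 10: prefix='01' (no match yet)
Bit 11: prefix='010' -> emit 'g', reset
Bit 12: prefix='0' (no match yet)
Bit 13: prefix='01' (no match yet)
Bit 14: prefix='011' -> emit 'i', reset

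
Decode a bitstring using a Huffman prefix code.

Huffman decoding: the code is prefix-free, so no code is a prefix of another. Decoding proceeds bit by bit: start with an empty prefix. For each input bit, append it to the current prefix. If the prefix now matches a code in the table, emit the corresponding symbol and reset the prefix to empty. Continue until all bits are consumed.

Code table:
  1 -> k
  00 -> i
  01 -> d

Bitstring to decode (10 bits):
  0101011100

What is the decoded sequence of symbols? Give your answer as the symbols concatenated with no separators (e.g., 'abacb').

Bit 0: prefix='0' (no match yet)
Bit 1: prefix='01' -> emit 'd', reset
Bit 2: prefix='0' (no match yet)
Bit 3: prefix='01' -> emit 'd', reset
Bit 4: prefix='0' (no match yet)
Bit 5: prefix='01' -> emit 'd', reset
Bit 6: prefix='1' -> emit 'k', reset
Bit 7: prefix='1' -> emit 'k', reset
Bit 8: prefix='0' (no match yet)
Bit 9: prefix='00' -> emit 'i', reset

Answer: dddkki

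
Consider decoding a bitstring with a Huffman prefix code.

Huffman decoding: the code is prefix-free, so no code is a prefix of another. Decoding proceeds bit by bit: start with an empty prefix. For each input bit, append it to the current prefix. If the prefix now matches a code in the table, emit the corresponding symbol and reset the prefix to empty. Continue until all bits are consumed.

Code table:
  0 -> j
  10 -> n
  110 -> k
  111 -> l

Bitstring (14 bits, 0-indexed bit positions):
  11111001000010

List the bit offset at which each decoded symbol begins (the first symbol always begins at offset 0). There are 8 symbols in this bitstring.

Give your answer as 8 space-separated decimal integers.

Answer: 0 3 6 7 9 10 11 12

Derivation:
Bit 0: prefix='1' (no match yet)
Bit 1: prefix='11' (no match yet)
Bit 2: prefix='111' -> emit 'l', reset
Bit 3: prefix='1' (no match yet)
Bit 4: prefix='11' (no match yet)
Bit 5: prefix='110' -> emit 'k', reset
Bit 6: prefix='0' -> emit 'j', reset
Bit 7: prefix='1' (no match yet)
Bit 8: prefix='10' -> emit 'n', reset
Bit 9: prefix='0' -> emit 'j', reset
Bit 10: prefix='0' -> emit 'j', reset
Bit 11: prefix='0' -> emit 'j', reset
Bit 12: prefix='1' (no match yet)
Bit 13: prefix='10' -> emit 'n', reset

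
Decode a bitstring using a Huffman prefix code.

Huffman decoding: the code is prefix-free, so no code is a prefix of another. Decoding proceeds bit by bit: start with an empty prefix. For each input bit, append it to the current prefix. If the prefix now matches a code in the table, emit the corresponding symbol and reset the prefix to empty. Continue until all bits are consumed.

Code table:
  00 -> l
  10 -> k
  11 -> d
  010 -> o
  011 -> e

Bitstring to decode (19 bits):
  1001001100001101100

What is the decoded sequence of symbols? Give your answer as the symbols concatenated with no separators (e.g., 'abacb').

Bit 0: prefix='1' (no match yet)
Bit 1: prefix='10' -> emit 'k', reset
Bit 2: prefix='0' (no match yet)
Bit 3: prefix='01' (no match yet)
Bit 4: prefix='010' -> emit 'o', reset
Bit 5: prefix='0' (no match yet)
Bit 6: prefix='01' (no match yet)
Bit 7: prefix='011' -> emit 'e', reset
Bit 8: prefix='0' (no match yet)
Bit 9: prefix='00' -> emit 'l', reset
Bit 10: prefix='0' (no match yet)
Bit 11: prefix='00' -> emit 'l', reset
Bit 12: prefix='1' (no match yet)
Bit 13: prefix='11' -> emit 'd', reset
Bit 14: prefix='0' (no match yet)
Bit 15: prefix='01' (no match yet)
Bit 16: prefix='011' -> emit 'e', reset
Bit 17: prefix='0' (no match yet)
Bit 18: prefix='00' -> emit 'l', reset

Answer: koelldel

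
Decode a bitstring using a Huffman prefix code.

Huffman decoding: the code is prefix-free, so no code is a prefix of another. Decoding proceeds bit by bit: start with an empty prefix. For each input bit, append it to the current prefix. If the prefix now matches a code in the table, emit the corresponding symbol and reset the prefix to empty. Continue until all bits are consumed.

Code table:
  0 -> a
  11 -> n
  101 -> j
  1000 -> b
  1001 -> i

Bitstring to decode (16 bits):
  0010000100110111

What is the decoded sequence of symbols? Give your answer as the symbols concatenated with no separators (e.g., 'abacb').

Answer: aabaijn

Derivation:
Bit 0: prefix='0' -> emit 'a', reset
Bit 1: prefix='0' -> emit 'a', reset
Bit 2: prefix='1' (no match yet)
Bit 3: prefix='10' (no match yet)
Bit 4: prefix='100' (no match yet)
Bit 5: prefix='1000' -> emit 'b', reset
Bit 6: prefix='0' -> emit 'a', reset
Bit 7: prefix='1' (no match yet)
Bit 8: prefix='10' (no match yet)
Bit 9: prefix='100' (no match yet)
Bit 10: prefix='1001' -> emit 'i', reset
Bit 11: prefix='1' (no match yet)
Bit 12: prefix='10' (no match yet)
Bit 13: prefix='101' -> emit 'j', reset
Bit 14: prefix='1' (no match yet)
Bit 15: prefix='11' -> emit 'n', reset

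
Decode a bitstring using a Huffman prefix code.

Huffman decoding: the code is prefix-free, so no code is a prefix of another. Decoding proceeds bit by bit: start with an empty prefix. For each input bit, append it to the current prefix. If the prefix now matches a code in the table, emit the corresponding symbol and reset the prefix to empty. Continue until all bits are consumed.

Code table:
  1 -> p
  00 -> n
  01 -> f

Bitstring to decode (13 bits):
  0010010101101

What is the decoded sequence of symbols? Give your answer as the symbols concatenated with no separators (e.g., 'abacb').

Answer: npnpffpf

Derivation:
Bit 0: prefix='0' (no match yet)
Bit 1: prefix='00' -> emit 'n', reset
Bit 2: prefix='1' -> emit 'p', reset
Bit 3: prefix='0' (no match yet)
Bit 4: prefix='00' -> emit 'n', reset
Bit 5: prefix='1' -> emit 'p', reset
Bit 6: prefix='0' (no match yet)
Bit 7: prefix='01' -> emit 'f', reset
Bit 8: prefix='0' (no match yet)
Bit 9: prefix='01' -> emit 'f', reset
Bit 10: prefix='1' -> emit 'p', reset
Bit 11: prefix='0' (no match yet)
Bit 12: prefix='01' -> emit 'f', reset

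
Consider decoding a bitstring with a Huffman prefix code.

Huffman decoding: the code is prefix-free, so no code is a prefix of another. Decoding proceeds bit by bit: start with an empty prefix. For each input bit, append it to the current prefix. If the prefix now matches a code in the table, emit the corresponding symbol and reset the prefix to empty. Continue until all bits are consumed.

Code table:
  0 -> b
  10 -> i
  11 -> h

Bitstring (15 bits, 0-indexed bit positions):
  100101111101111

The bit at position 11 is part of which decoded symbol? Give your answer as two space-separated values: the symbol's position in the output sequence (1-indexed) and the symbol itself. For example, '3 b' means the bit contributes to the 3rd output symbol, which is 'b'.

Answer: 7 h

Derivation:
Bit 0: prefix='1' (no match yet)
Bit 1: prefix='10' -> emit 'i', reset
Bit 2: prefix='0' -> emit 'b', reset
Bit 3: prefix='1' (no match yet)
Bit 4: prefix='10' -> emit 'i', reset
Bit 5: prefix='1' (no match yet)
Bit 6: prefix='11' -> emit 'h', reset
Bit 7: prefix='1' (no match yet)
Bit 8: prefix='11' -> emit 'h', reset
Bit 9: prefix='1' (no match yet)
Bit 10: prefix='10' -> emit 'i', reset
Bit 11: prefix='1' (no match yet)
Bit 12: prefix='11' -> emit 'h', reset
Bit 13: prefix='1' (no match yet)
Bit 14: prefix='11' -> emit 'h', reset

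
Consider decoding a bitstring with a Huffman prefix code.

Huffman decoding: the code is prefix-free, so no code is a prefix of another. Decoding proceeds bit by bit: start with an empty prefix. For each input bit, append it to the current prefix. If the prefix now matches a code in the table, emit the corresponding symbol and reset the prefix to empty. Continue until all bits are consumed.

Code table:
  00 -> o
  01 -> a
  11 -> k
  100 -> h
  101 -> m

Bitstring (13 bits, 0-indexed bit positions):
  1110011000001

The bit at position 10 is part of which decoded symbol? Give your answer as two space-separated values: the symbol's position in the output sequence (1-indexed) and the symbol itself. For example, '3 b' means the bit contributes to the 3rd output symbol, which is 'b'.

Bit 0: prefix='1' (no match yet)
Bit 1: prefix='11' -> emit 'k', reset
Bit 2: prefix='1' (no match yet)
Bit 3: prefix='10' (no match yet)
Bit 4: prefix='100' -> emit 'h', reset
Bit 5: prefix='1' (no match yet)
Bit 6: prefix='11' -> emit 'k', reset
Bit 7: prefix='0' (no match yet)
Bit 8: prefix='00' -> emit 'o', reset
Bit 9: prefix='0' (no match yet)
Bit 10: prefix='00' -> emit 'o', reset
Bit 11: prefix='0' (no match yet)
Bit 12: prefix='01' -> emit 'a', reset

Answer: 5 o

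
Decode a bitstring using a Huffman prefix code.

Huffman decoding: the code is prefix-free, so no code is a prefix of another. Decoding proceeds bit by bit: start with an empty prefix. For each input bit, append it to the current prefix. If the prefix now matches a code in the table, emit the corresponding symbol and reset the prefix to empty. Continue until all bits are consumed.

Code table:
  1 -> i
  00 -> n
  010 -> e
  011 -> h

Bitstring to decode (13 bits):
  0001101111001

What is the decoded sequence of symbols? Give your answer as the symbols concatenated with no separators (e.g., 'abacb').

Bit 0: prefix='0' (no match yet)
Bit 1: prefix='00' -> emit 'n', reset
Bit 2: prefix='0' (no match yet)
Bit 3: prefix='01' (no match yet)
Bit 4: prefix='011' -> emit 'h', reset
Bit 5: prefix='0' (no match yet)
Bit 6: prefix='01' (no match yet)
Bit 7: prefix='011' -> emit 'h', reset
Bit 8: prefix='1' -> emit 'i', reset
Bit 9: prefix='1' -> emit 'i', reset
Bit 10: prefix='0' (no match yet)
Bit 11: prefix='00' -> emit 'n', reset
Bit 12: prefix='1' -> emit 'i', reset

Answer: nhhiini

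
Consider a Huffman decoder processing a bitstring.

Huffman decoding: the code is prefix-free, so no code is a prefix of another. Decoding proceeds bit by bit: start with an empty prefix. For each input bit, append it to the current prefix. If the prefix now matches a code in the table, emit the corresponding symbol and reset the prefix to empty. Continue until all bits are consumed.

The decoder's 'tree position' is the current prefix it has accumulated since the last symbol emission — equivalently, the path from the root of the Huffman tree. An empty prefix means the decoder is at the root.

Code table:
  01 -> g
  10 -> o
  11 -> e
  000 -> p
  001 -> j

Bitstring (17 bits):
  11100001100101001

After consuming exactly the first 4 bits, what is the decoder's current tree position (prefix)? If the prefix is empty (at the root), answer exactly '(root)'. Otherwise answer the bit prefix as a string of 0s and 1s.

Bit 0: prefix='1' (no match yet)
Bit 1: prefix='11' -> emit 'e', reset
Bit 2: prefix='1' (no match yet)
Bit 3: prefix='10' -> emit 'o', reset

Answer: (root)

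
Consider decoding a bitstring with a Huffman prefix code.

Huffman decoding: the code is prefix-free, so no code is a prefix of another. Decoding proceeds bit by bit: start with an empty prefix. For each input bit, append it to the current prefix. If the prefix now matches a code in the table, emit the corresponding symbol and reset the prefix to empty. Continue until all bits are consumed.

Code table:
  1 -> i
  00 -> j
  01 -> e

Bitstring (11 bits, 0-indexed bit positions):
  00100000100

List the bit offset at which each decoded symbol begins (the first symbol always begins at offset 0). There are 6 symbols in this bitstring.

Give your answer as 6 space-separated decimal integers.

Answer: 0 2 3 5 7 9

Derivation:
Bit 0: prefix='0' (no match yet)
Bit 1: prefix='00' -> emit 'j', reset
Bit 2: prefix='1' -> emit 'i', reset
Bit 3: prefix='0' (no match yet)
Bit 4: prefix='00' -> emit 'j', reset
Bit 5: prefix='0' (no match yet)
Bit 6: prefix='00' -> emit 'j', reset
Bit 7: prefix='0' (no match yet)
Bit 8: prefix='01' -> emit 'e', reset
Bit 9: prefix='0' (no match yet)
Bit 10: prefix='00' -> emit 'j', reset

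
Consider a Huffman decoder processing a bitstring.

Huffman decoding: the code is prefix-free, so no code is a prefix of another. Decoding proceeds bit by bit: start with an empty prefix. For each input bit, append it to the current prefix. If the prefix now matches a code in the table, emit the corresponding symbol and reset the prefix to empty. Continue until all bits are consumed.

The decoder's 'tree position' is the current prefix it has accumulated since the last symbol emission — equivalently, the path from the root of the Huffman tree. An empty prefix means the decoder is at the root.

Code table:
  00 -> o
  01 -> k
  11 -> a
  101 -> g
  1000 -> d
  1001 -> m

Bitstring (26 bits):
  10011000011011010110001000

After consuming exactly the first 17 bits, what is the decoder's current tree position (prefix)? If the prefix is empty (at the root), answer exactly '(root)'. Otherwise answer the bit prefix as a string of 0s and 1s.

Bit 0: prefix='1' (no match yet)
Bit 1: prefix='10' (no match yet)
Bit 2: prefix='100' (no match yet)
Bit 3: prefix='1001' -> emit 'm', reset
Bit 4: prefix='1' (no match yet)
Bit 5: prefix='10' (no match yet)
Bit 6: prefix='100' (no match yet)
Bit 7: prefix='1000' -> emit 'd', reset
Bit 8: prefix='0' (no match yet)
Bit 9: prefix='01' -> emit 'k', reset
Bit 10: prefix='1' (no match yet)
Bit 11: prefix='10' (no match yet)
Bit 12: prefix='101' -> emit 'g', reset
Bit 13: prefix='1' (no match yet)
Bit 14: prefix='10' (no match yet)
Bit 15: prefix='101' -> emit 'g', reset
Bit 16: prefix='0' (no match yet)

Answer: 0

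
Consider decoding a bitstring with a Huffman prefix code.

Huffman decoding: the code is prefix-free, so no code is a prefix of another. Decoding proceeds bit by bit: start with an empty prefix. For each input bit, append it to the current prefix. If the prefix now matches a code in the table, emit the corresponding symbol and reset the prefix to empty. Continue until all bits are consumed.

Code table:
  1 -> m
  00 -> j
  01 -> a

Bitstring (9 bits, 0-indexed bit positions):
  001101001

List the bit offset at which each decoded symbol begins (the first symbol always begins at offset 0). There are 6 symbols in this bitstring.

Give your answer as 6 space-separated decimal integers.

Answer: 0 2 3 4 6 8

Derivation:
Bit 0: prefix='0' (no match yet)
Bit 1: prefix='00' -> emit 'j', reset
Bit 2: prefix='1' -> emit 'm', reset
Bit 3: prefix='1' -> emit 'm', reset
Bit 4: prefix='0' (no match yet)
Bit 5: prefix='01' -> emit 'a', reset
Bit 6: prefix='0' (no match yet)
Bit 7: prefix='00' -> emit 'j', reset
Bit 8: prefix='1' -> emit 'm', reset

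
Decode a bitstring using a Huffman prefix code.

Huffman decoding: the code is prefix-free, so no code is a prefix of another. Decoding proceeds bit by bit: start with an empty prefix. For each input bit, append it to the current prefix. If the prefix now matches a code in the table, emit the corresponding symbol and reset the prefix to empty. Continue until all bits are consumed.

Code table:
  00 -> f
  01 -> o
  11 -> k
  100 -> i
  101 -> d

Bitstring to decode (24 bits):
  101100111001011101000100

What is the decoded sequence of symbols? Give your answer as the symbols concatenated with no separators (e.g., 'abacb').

Bit 0: prefix='1' (no match yet)
Bit 1: prefix='10' (no match yet)
Bit 2: prefix='101' -> emit 'd', reset
Bit 3: prefix='1' (no match yet)
Bit 4: prefix='10' (no match yet)
Bit 5: prefix='100' -> emit 'i', reset
Bit 6: prefix='1' (no match yet)
Bit 7: prefix='11' -> emit 'k', reset
Bit 8: prefix='1' (no match yet)
Bit 9: prefix='10' (no match yet)
Bit 10: prefix='100' -> emit 'i', reset
Bit 11: prefix='1' (no match yet)
Bit 12: prefix='10' (no match yet)
Bit 13: prefix='101' -> emit 'd', reset
Bit 14: prefix='1' (no match yet)
Bit 15: prefix='11' -> emit 'k', reset
Bit 16: prefix='0' (no match yet)
Bit 17: prefix='01' -> emit 'o', reset
Bit 18: prefix='0' (no match yet)
Bit 19: prefix='00' -> emit 'f', reset
Bit 20: prefix='0' (no match yet)
Bit 21: prefix='01' -> emit 'o', reset
Bit 22: prefix='0' (no match yet)
Bit 23: prefix='00' -> emit 'f', reset

Answer: dikidkofof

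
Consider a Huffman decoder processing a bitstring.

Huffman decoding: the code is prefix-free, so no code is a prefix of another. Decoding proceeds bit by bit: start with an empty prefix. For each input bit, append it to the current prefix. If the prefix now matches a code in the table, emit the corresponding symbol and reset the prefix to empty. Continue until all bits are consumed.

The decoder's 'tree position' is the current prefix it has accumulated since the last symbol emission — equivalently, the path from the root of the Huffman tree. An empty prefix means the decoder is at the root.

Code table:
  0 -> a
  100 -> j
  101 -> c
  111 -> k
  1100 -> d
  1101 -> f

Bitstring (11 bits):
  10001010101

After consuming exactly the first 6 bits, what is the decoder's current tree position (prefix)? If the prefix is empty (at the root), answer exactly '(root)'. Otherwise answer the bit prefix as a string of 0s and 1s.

Answer: 10

Derivation:
Bit 0: prefix='1' (no match yet)
Bit 1: prefix='10' (no match yet)
Bit 2: prefix='100' -> emit 'j', reset
Bit 3: prefix='0' -> emit 'a', reset
Bit 4: prefix='1' (no match yet)
Bit 5: prefix='10' (no match yet)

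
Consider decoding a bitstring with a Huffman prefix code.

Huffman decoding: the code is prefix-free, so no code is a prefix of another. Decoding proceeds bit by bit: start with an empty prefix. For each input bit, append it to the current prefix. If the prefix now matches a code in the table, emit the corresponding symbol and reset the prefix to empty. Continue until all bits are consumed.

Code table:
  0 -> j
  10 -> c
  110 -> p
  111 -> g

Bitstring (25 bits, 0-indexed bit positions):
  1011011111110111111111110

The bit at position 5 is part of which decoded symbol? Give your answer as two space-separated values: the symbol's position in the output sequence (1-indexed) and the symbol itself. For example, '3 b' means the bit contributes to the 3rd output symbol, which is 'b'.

Answer: 3 g

Derivation:
Bit 0: prefix='1' (no match yet)
Bit 1: prefix='10' -> emit 'c', reset
Bit 2: prefix='1' (no match yet)
Bit 3: prefix='11' (no match yet)
Bit 4: prefix='110' -> emit 'p', reset
Bit 5: prefix='1' (no match yet)
Bit 6: prefix='11' (no match yet)
Bit 7: prefix='111' -> emit 'g', reset
Bit 8: prefix='1' (no match yet)
Bit 9: prefix='11' (no match yet)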